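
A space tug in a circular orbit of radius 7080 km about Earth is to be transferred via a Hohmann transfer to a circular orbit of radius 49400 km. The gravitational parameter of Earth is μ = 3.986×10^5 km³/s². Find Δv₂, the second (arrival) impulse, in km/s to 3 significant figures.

Δv₂ = 1.42 km/s

Semi-major axis of the transfer orbit: a_t = (7080 + 49400)/2 = 28240 km.
On the circular orbit at r = 49400 km, v_c = √(μ/r) = 2.8406 km/s.
Transfer-orbit speed at the same r (vis-viva, a = a_t): v_t = √[μ(2/r − 1/a_t)] = 1.4223 km/s.
Δv₂ = |v_t − v_c| = |1.4223 − 2.8406| = 1.418 km/s.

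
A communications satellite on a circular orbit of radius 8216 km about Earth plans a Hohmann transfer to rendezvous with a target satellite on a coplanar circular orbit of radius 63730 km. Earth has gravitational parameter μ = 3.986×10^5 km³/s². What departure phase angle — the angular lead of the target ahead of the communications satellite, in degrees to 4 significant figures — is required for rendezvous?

φ = 103.7°

Semi-major axis of the transfer orbit: a_t = (8216 + 63730)/2 = 35973 km.
The half-period of the transfer ellipse is t = π√(a_t³/μ) = 33950.5 s.
The target's mean motion on its circular orbit is ω₂ = √(μ/r₂³) = 3.92421×10^-5 rad/s.
Angle swept by the target during transfer: ω₂·t = 1.33229 rad = 76.33°.
Arrival is 180° from departure on the ellipse, so φ = 180° − 76.33° = 103.7°.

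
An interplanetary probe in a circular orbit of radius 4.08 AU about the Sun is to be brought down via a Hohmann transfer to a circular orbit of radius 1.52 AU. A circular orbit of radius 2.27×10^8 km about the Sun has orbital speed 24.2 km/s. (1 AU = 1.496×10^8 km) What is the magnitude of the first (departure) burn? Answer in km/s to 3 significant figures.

Δv₁ = 3.88 km/s

From the circular-orbit relation v² = μ/r at r = 2.27×10^8 km: μ = v²r = (24.2)² × 2.27×10^8 = 1.32940×10^11 km³/s².
In km: r₁ = 4.08 × 1.496×10^8 = 6.10368×10^8 km; r₂ = 1.52 × 1.496×10^8 = 2.27392×10^8 km.
The Hohmann ellipse has a_t = (r₁ + r₂)/2 = 4.1888×10^8 km.
Circular speed at r = 6.10368×10^8 km: v_c = √(μ/r) = 14.7582 km/s.
Vis-viva on the transfer ellipse at r = 6.10368×10^8 km gives v_t = √[μ(2/r − 1/a_t)] = 10.8736 km/s.
Δv₁ = |v_t − v_c| = |10.8736 − 14.7582| = 3.885 km/s.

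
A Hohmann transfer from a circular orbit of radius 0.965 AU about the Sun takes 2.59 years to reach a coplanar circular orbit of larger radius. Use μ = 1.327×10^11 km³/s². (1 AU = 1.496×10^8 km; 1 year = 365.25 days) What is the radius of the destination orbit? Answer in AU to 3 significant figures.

In km: r₁ = 0.965 × 1.496×10^8 = 1.44364×10^8 km.
Transfer time t = 2.59 years × 365.25 × 86400 s = 8.1734184×10^7 s, and t = π√(a_t³/μ).
So a_t = (μ t²/π²)^(1/3) = (1.327×10^11 × (8.1734184×10^7)² / π²)^(1/3) = 4.4784×10^8 km.
Since a_t = (r₁ + r₂)/2, r₂ = 2a_t − r₁ = 2×4.4784×10^8 − 1.44364×10^8 = 7.51316×10^8 km.
In AU: r₂ = 7.51316×10^8 / 1.496×10^8 = 5.02 AU.

r₂ = 5.02 AU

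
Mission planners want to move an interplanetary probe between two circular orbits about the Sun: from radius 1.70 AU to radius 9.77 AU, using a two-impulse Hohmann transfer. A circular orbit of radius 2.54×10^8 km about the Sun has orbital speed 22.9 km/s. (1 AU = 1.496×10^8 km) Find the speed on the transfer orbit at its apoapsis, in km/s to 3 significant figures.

v = 5.20 km/s

From the circular-orbit relation v² = μ/r at r = 2.54×10^8 km: μ = v²r = (22.9)² × 2.54×10^8 = 1.33200×10^11 km³/s².
In km: r₁ = 1.70 × 1.496×10^8 = 2.5432×10^8 km; r₂ = 9.77 × 1.496×10^8 = 1.461592×10^9 km.
The Hohmann ellipse has a_t = (r₁ + r₂)/2 = 8.57956×10^8 km.
At apoapsis, r = 1.461592×10^9 km.
Vis-viva: v = √[μ(2/r − 1/a_t)] = √[1.33200×10^11 × (2/1.461592×10^9 − 1/8.57956×10^8)] = 5.198 km/s.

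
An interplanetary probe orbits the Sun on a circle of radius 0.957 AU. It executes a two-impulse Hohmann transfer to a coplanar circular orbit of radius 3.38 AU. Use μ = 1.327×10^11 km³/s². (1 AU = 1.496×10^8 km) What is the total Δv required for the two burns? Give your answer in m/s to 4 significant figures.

Δv = 13000 m/s

In km: r₁ = 0.957 × 1.496×10^8 = 1.431672×10^8 km; r₂ = 3.38 × 1.496×10^8 = 5.05648×10^8 km.
The Hohmann ellipse has a_t = (r₁ + r₂)/2 = 3.244076×10^8 km.
Circular speed at r₁: v₁ = √(μ/r₁) = √(1.327×10^11/1.431672×10^8) = 30.445 km/s.
On the transfer ellipse at r₁, vis-viva equation gives v_p = √[μ(2/r₁ − 1/a_t)] = 38.010 km/s.
First burn Δv₁ = |v_p − v₁| = 7.565 km/s.
Circular speed at r₂: v₂ = √(μ/r₂) = 16.200 km/s.
Transfer-orbit speed at r₂: v_a = √[μ(2/r₂ − 1/a_t)] = 10.762 km/s.
Second burn Δv₂ = |v₂ − v_a| = 5.438 km/s.
Δv = Δv₁ + Δv₂ = 7.565 + 5.438 = 13.00 km/s.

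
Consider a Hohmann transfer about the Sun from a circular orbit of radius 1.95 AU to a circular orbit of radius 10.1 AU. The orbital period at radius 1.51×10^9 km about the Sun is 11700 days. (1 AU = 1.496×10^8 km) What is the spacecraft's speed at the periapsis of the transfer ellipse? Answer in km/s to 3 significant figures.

v = 27.6 km/s

From Kepler's third law T² = 4π²r³/μ at r = 1.51×10^9 km, T = 11700 days = 11700 × 86400 s = 1.01088×10^9 s: μ = 4π²r³/T² = 1.33012×10^11 km³/s².
In km: r₁ = 1.95 × 1.496×10^8 = 2.9172×10^8 km; r₂ = 10.1 × 1.496×10^8 = 1.51096×10^9 km.
Semi-major axis of the transfer orbit: a_t = (2.9172×10^8 + 1.51096×10^9)/2 = 9.0134×10^8 km.
The periapsis of the transfer ellipse is at r = 2.9172×10^8 km.
Applying v² = μ(2/r − 1/a_t): v = 27.65 km/s.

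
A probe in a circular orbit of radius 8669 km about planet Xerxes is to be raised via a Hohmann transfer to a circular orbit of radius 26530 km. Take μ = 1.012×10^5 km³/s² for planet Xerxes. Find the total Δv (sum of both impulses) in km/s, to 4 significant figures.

The Hohmann ellipse has a_t = (r₁ + r₂)/2 = 17599.5 km.
At r₁ the circular-orbit speed is v₁ = √(μ/r₁) = 3.416691 km/s.
Transfer-orbit speed at r₁ (vis-viva equation): v_p = √[μ(2/r₁ − 1/a_t)] = 4.194925 km/s.
First burn Δv₁ = |v_p − v₁| = 0.77823 km/s.
At r₂, v₂ = √(μ/r₂) = 1.953087 km/s.
Transfer-orbit speed at r₂: v_a = √[μ(2/r₂ − 1/a_t)] = 1.370743 km/s.
Second burn Δv₂ = |v₂ − v_a| = 0.58234 km/s.
Δv = Δv₁ + Δv₂ = 0.77823 + 0.58234 = 1.361 km/s.

Δv = 1.361 km/s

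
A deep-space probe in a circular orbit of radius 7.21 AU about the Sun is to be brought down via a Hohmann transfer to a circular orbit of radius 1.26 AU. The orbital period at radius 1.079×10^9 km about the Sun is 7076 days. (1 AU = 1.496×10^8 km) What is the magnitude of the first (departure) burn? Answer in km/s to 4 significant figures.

From Kepler's third law T² = 4π²r³/μ at r = 1.079×10^9 km, T = 7076 days = 7076 × 86400 s = 6.113664×10^8 s: μ = 4π²r³/T² = 1.32685×10^11 km³/s².
In km: r₁ = 7.21 × 1.496×10^8 = 1.078616×10^9 km; r₂ = 1.26 × 1.496×10^8 = 1.88496×10^8 km.
Transfer-ellipse semi-major axis a_t = (r₁ + r₂)/2 = (1.078616×10^9 + 1.88496×10^8)/2 = 6.33556×10^8 km.
On the circular orbit at r = 1.078616×10^9 km, v_c = √(μ/r) = 11.091 km/s.
Transfer-orbit speed at the same r (vis-viva, a = a_t): v_t = √[μ(2/r − 1/a_t)] = 6.0497 km/s.
Δv₁ = |v_t − v_c| = |6.0497 − 11.091| = 5.041 km/s.

Δv₁ = 5.041 km/s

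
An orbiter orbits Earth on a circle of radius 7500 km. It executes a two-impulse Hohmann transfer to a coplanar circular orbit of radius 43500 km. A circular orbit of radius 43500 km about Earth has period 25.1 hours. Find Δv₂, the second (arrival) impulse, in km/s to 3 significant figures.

Δv₂ = 1.38 km/s

From Kepler's third law T² = 4π²r³/μ at r = 43500 km, T = 25.1 hours = 25.1 × 3600 s = 90360 s: μ = 4π²r³/T² = 3.97993×10^5 km³/s².
The Hohmann ellipse has a_t = (r₁ + r₂)/2 = 25500 km.
Circular speed at r = 43500 km: v_c = √(μ/r) = 3.0248 km/s.
Transfer-orbit speed at the same r (vis-viva, a = a_t): v_t = √[μ(2/r − 1/a_t)] = 1.6404 km/s.
Δv₂ = |v_t − v_c| = |1.6404 − 3.0248| = 1.384 km/s.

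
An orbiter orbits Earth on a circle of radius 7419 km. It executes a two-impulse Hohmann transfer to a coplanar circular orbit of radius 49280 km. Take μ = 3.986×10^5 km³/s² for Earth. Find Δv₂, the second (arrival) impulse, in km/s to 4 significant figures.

Δv₂ = 1.389 km/s

Semi-major axis of the transfer orbit: a_t = (7419 + 49280)/2 = 28349.5 km.
Circular speed at r = 49280 km: v_c = √(μ/r) = 2.844 km/s.
Transfer-orbit speed at the same r (vis-viva, a = a_t): v_t = √[μ(2/r − 1/a_t)] = 1.455 km/s.
Δv₂ = |v_t − v_c| = |1.455 − 2.844| = 1.389 km/s.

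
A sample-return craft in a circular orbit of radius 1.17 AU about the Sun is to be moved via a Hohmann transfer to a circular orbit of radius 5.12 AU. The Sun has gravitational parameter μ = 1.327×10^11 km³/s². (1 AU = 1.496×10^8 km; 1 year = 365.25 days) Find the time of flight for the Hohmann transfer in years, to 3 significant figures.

t = 2.79 years

In km: r₁ = 1.17 × 1.496×10^8 = 1.75032×10^8 km; r₂ = 5.12 × 1.496×10^8 = 7.65952×10^8 km.
The Hohmann ellipse has a_t = (r₁ + r₂)/2 = 4.70492×10^8 km.
Half the transfer-orbit period gives t = π√(a_t³/μ) = 8.801×10^7 s.
Converting: 8.801×10^7 s ÷ 3.15576×10^7 s/year (365.25 × 86400) = 2.79 years.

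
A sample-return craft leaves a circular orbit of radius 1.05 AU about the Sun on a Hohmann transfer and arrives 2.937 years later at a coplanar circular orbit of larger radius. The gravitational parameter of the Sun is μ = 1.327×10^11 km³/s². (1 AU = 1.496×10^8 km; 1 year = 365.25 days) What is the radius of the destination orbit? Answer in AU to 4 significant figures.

r₂ = 5.461 AU

In km: r₁ = 1.05 × 1.496×10^8 = 1.5708×10^8 km.
Transfer time t = 2.937 years × 365.25 × 86400 s = 9.26846712×10^7 s, and t = π√(a_t³/μ).
So a_t = (μ t²/π²)^(1/3) = (1.327×10^11 × (9.26846712×10^7)² / π²)^(1/3) = 4.8700×10^8 km.
Since a_t = (r₁ + r₂)/2, r₂ = 2a_t − r₁ = 2×4.8700×10^8 − 1.5708×10^8 = 8.1692×10^8 km.
In AU: r₂ = 8.1692×10^8 / 1.496×10^8 = 5.461 AU.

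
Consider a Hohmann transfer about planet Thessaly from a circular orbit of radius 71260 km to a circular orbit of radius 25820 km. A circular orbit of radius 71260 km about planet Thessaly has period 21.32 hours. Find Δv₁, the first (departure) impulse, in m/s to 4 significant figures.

Δv₁ = 1579 m/s

From Kepler's third law T² = 4π²r³/μ at r = 71260 km, T = 21.32 hours = 21.32 × 3600 s = 76752 s: μ = 4π²r³/T² = 2.42503×10^6 km³/s².
Transfer-ellipse semi-major axis a_t = (r₁ + r₂)/2 = (71260 + 25820)/2 = 48540 km.
Circular speed at r = 71260 km: v_c = √(μ/r) = 5.834 km/s.
Transfer-orbit speed at the same r (vis-viva, a = a_t): v_t = √[μ(2/r − 1/a_t)] = 4.255 km/s.
Δv₁ = |v_t − v_c| = |4.255 − 5.834| = 1.579 km/s.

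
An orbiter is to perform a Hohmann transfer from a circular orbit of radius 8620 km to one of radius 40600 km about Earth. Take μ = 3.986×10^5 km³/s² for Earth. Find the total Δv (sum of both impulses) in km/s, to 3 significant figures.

Semi-major axis of the transfer orbit: a_t = (8620 + 40600)/2 = 24610 km.
Circular speed at r₁: v₁ = √(μ/r₁) = √(3.986×10^5/8620) = 6.800 km/s.
On the transfer ellipse at r₁, v² = μ(2/r − 1/a) gives v_p = √[μ(2/r₁ − 1/a_t)] = 8.734 km/s.
First burn Δv₁ = |v_p − v₁| = 1.934 km/s.
At r₂, v₂ = √(μ/r₂) = 3.133 km/s.
Transfer-orbit speed at r₂: v_a = √[μ(2/r₂ − 1/a_t)] = 1.854 km/s.
Second burn Δv₂ = |v₂ − v_a| = 1.279 km/s.
Δv = Δv₁ + Δv₂ = 1.934 + 1.279 = 3.213 km/s.

Δv = 3.21 km/s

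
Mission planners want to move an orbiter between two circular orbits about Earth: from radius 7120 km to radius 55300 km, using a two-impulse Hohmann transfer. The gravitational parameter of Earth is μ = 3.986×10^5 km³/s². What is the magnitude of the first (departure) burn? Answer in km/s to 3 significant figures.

Δv₁ = 2.48 km/s

Transfer-ellipse semi-major axis a_t = (r₁ + r₂)/2 = (7120 + 55300)/2 = 31210 km.
Circular speed at r = 7120 km: v_c = √(μ/r) = 7.48219 km/s.
Transfer-orbit speed at the same r (vis-viva, a = a_t): v_t = √[μ(2/r − 1/a_t)] = 9.95966 km/s.
Δv₁ = |v_t − v_c| = |9.95966 − 7.48219| = 2.477 km/s.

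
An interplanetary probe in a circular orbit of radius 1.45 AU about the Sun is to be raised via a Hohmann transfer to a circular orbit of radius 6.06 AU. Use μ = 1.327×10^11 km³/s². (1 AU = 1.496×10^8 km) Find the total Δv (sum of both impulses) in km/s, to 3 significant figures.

Δv = 11.3 km/s

In km: r₁ = 1.45 × 1.496×10^8 = 2.1692×10^8 km; r₂ = 6.06 × 1.496×10^8 = 9.06576×10^8 km.
Semi-major axis of the transfer orbit: a_t = (2.1692×10^8 + 9.06576×10^8)/2 = 5.61748×10^8 km.
At r₁ the circular-orbit speed is v₁ = √(μ/r₁) = 24.734 km/s.
Transfer-orbit speed at r₁ (vis-viva): v_p = √[μ(2/r₁ − 1/a_t)] = 31.421 km/s.
First burn Δv₁ = |v_p − v₁| = 6.687 km/s.
At r₂, v₂ = √(μ/r₂) = 12.0986 km/s.
Transfer-orbit speed at r₂: v_a = √[μ(2/r₂ − 1/a_t)] = 7.51817 km/s.
Second burn Δv₂ = |v₂ − v_a| = 4.580 km/s.
Δv = Δv₁ + Δv₂ = 6.687 + 4.580 = 11.27 km/s.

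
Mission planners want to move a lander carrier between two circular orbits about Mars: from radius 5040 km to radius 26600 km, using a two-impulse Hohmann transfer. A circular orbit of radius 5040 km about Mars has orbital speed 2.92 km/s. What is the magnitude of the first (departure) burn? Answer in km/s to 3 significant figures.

Δv₁ = 0.866 km/s

From the circular-orbit relation v² = μ/r at r = 5040 km: μ = v²r = (2.92)² × 5040 = 42973.1 km³/s².
Transfer-ellipse semi-major axis a_t = (r₁ + r₂)/2 = (5040 + 26600)/2 = 15820 km.
Circular speed at r = 5040 km: v_c = √(μ/r) = 2.9200 km/s.
Vis-viva on the transfer ellipse at r = 5040 km gives v_t = √[μ(2/r − 1/a_t)] = 3.7863 km/s.
Δv₁ = |v_t − v_c| = |3.7863 − 2.9200| = 0.8663 km/s.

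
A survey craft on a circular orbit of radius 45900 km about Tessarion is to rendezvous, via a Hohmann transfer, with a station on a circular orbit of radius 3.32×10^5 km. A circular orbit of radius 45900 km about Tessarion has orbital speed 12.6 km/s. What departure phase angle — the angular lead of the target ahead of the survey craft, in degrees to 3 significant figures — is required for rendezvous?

φ = 103°

From the circular-orbit relation v² = μ/r at r = 45900 km: μ = v²r = (12.6)² × 45900 = 7.28708×10^6 km³/s².
The Hohmann ellipse has a_t = (r₁ + r₂)/2 = 1.8895×10^5 km.
The half-period of the transfer ellipse is t = π√(a_t³/μ) = 95590 s.
The target's mean motion on its circular orbit is ω₂ = √(μ/r₂³) = 1.411×10^-5 rad/s.
Angle swept by the target during transfer: ω₂·t = 1.3488 rad = 77.28°.
Arrival is 180° from departure on the ellipse, so φ = 180° − 77.28° = 103°.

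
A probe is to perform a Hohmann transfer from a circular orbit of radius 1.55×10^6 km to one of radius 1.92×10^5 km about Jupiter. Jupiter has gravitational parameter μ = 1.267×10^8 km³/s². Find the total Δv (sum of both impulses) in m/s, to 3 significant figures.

Δv = 13400 m/s

Semi-major axis of the transfer orbit: a_t = (1.550×10^6 + 1.920×10^5)/2 = 8.710×10^5 km.
At r₁ the circular-orbit speed is v₁ = √(μ/r₁) = 9.041 km/s.
Transfer-orbit speed at r₁ (v² = μ(2/r − 1/a)): v_a = √[μ(2/r₁ − 1/a_t)] = 4.245 km/s.
First burn Δv₁ = |v_a − v₁| = 4.796 km/s.
At r₂, v₂ = √(μ/r₂) = 25.69 km/s.
Transfer-orbit speed at r₂: v_p = √[μ(2/r₂ − 1/a_t)] = 34.27 km/s.
Second burn Δv₂ = |v₂ − v_p| = 8.580 km/s.
Δv = Δv₁ + Δv₂ = 4.796 + 8.580 = 13.38 km/s.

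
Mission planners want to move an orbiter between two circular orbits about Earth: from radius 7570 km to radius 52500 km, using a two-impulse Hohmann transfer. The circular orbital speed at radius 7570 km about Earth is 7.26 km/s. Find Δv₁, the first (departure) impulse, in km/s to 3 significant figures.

From the circular-orbit relation v² = μ/r at r = 7570 km: μ = v²r = (7.26)² × 7570 = 3.98997×10^5 km³/s².
The Hohmann ellipse has a_t = (r₁ + r₂)/2 = 30035 km.
On the circular orbit at r = 7570 km, v_c = √(μ/r) = 7.260 km/s.
Transfer-orbit speed at the same r (vis-viva, a = a_t): v_t = √[μ(2/r − 1/a_t)] = 9.598 km/s.
Δv₁ = |v_t − v_c| = |9.598 − 7.260| = 2.338 km/s.

Δv₁ = 2.34 km/s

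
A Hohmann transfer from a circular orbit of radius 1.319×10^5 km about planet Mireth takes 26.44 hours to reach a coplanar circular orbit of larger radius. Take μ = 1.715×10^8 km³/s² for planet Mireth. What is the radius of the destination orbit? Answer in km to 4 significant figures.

Transfer time t = 26.44 hours = 95184 s, and t = π√(a_t³/μ).
So a_t = (μ t²/π²)^(1/3) = (1.715×10^8 × (95184)² / π²)^(1/3) = 5.3996×10^5 km.
Since a_t = (r₁ + r₂)/2, r₂ = 2a_t − r₁ = 2×5.3996×10^5 − 1.319×10^5 = 9.4802×10^5 km.

r₂ = 9.480×10^5 km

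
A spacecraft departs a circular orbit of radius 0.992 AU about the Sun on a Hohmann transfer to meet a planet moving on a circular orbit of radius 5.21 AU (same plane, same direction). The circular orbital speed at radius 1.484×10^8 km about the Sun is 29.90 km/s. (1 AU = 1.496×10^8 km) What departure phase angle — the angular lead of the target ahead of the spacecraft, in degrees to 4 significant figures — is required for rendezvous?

From the circular-orbit relation v² = μ/r at r = 1.484×10^8 km: μ = v²r = (29.90)² × 1.484×10^8 = 1.32671×10^11 km³/s².
In km: r₁ = 0.992 × 1.496×10^8 = 1.484032×10^8 km; r₂ = 5.21 × 1.496×10^8 = 7.79416×10^8 km.
The Hohmann ellipse has a_t = (r₁ + r₂)/2 = 4.639096×10^8 km.
The half-period of the transfer ellipse is t = π√(a_t³/μ) = 8.6181×10^7 s.
The target's mean motion on its circular orbit is ω₂ = √(μ/r₂³) = 1.6739×10^-8 rad/s.
Angle swept by the target during transfer: ω₂·t = 1.4426 rad = 82.65°.
The spacecraft traverses 180° on the transfer ellipse, so the target must lead by 180° − 82.65° = 97.35°.

φ = 97.35°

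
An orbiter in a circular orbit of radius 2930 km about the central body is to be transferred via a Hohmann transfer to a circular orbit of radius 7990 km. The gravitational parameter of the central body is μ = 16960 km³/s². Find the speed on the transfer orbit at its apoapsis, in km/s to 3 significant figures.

The Hohmann ellipse has a_t = (r₁ + r₂)/2 = 5460 km.
The apoapsis of the transfer ellipse is at r = 7990 km.
Vis-viva: v = √[μ(2/r − 1/a_t)] = √[16960 × (2/7990 − 1/5460)] = 1.067 km/s.

v = 1.07 km/s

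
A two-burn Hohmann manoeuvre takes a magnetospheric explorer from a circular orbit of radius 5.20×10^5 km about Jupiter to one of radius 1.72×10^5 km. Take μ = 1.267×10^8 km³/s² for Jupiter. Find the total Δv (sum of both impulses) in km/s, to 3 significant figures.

The Hohmann ellipse has a_t = (r₁ + r₂)/2 = 3.460×10^5 km.
At r₁ the circular-orbit speed is v₁ = √(μ/r₁) = 15.6094 km/s.
Transfer-orbit speed at r₁ (v² = μ(2/r − 1/a)): v_a = √[μ(2/r₁ − 1/a_t)] = 11.0056 km/s.
First burn Δv₁ = |v_a − v₁| = 4.604 km/s.
At r₂, v₂ = √(μ/r₂) = 27.141 km/s.
Transfer-orbit speed at r₂: v_p = √[μ(2/r₂ − 1/a_t)] = 33.273 km/s.
Second burn Δv₂ = |v₂ − v_p| = 6.132 km/s.
Total Δv = Δv₁ + Δv₂ = 10.74 km/s.

Δv = 10.7 km/s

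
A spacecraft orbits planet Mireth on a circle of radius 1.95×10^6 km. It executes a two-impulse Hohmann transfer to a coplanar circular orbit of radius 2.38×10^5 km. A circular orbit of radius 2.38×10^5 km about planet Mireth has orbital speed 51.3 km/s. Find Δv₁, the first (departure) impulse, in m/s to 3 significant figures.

From the circular-orbit relation v² = μ/r at r = 2.38×10^5 km: μ = v²r = (51.3)² × 2.38×10^5 = 6.26342×10^8 km³/s².
Semi-major axis of the transfer orbit: a_t = (1.950×10^6 + 2.380×10^5)/2 = 1.094×10^6 km.
Circular speed at r = 1.950×10^6 km: v_c = √(μ/r) = 17.922 km/s.
Vis-viva on the transfer ellipse at r = 1.950×10^6 km gives v_t = √[μ(2/r − 1/a_t)] = 8.3593 km/s.
Δv₁ = |v_t − v_c| = |8.3593 − 17.922| = 9.563 km/s.

Δv₁ = 9560 m/s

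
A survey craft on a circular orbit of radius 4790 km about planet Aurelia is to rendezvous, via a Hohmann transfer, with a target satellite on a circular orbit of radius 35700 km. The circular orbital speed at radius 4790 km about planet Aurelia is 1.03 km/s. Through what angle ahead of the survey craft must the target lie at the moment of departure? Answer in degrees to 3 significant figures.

From the circular-orbit relation v² = μ/r at r = 4790 km: μ = v²r = (1.03)² × 4790 = 5081.71 km³/s².
The Hohmann ellipse has a_t = (r₁ + r₂)/2 = 20245 km.
The half-period of the transfer ellipse is t = π√(a_t³/μ) = 1.2695×10^5 s.
Target angular speed ω₂ = √(μ/r₂³) = 1.0568×10^-5 rad/s.
Angle swept by the target during transfer: ω₂·t = 1.3416 rad = 76.87°.
The survey craft traverses 180° on the transfer ellipse, so the target must lead by 180° − 76.87° = 103°.

φ = 103°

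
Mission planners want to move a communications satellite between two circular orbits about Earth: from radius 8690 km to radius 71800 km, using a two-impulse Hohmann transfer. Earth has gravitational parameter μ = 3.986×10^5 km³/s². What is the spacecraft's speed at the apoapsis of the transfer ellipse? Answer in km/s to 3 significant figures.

v = 1.09 km/s

Semi-major axis of the transfer orbit: a_t = (8690 + 71800)/2 = 40245 km.
The apoapsis of the transfer ellipse is at r = 71800 km.
Applying v² = μ(2/r − 1/a_t): v = 1.095 km/s.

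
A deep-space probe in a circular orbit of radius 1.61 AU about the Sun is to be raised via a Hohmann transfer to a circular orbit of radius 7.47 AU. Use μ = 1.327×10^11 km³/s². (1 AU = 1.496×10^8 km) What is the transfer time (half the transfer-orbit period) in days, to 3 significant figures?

t = 1770 days

In km: r₁ = 1.61 × 1.496×10^8 = 2.40856×10^8 km; r₂ = 7.47 × 1.496×10^8 = 1.117512×10^9 km.
The Hohmann ellipse has a_t = (r₁ + r₂)/2 = 6.79184×10^8 km.
Half the transfer-orbit period gives t = π√(a_t³/μ) = 1.526×10^8 s.
Converting: 1.526×10^8 s ÷ 86400 s/day = 1770 days.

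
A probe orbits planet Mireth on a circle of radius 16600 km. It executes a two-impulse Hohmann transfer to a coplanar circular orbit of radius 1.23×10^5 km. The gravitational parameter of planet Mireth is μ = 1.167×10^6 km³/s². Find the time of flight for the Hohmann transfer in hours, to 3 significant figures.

t = 14.9 hours

The Hohmann ellipse has a_t = (r₁ + r₂)/2 = 69800 km.
Transfer time t = π√(a_t³/μ) = π√((69800)³ / 1.167×10^6) = 53630 s.
Converting: 53630 s ÷ 3600 s/hour = 14.9 hours.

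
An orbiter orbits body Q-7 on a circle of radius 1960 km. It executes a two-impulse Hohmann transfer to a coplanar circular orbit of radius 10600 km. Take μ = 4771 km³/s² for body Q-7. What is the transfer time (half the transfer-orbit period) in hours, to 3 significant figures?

The Hohmann ellipse has a_t = (r₁ + r₂)/2 = 6280 km.
Transfer time t = π√(a_t³/μ) = π√((6280)³ / 4771) = 22640 s.
Converting: 22640 s ÷ 3600 s/hour = 6.29 hours.

t = 6.29 hours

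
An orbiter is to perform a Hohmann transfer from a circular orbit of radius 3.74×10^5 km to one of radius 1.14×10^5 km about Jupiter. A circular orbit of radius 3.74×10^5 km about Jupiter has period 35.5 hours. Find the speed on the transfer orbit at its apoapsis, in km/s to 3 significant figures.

From Kepler's third law T² = 4π²r³/μ at r = 3.74×10^5 km, T = 35.5 hours = 35.5 × 3600 s = 1.278×10^5 s: μ = 4π²r³/T² = 1.26448×10^8 km³/s².
Transfer-ellipse semi-major axis a_t = (r₁ + r₂)/2 = (3.740×10^5 + 1.140×10^5)/2 = 2.440×10^5 km.
At apoapsis, r = 3.740×10^5 km.
From the vis-viva equation, v = √[μ(2/r − 1/a_t)] = 12.57 km/s.

v = 12.6 km/s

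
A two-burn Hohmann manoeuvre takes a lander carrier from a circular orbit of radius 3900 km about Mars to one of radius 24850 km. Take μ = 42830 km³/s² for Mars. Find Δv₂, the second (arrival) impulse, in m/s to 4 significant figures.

Δv₂ = 629.0 m/s

Semi-major axis of the transfer orbit: a_t = (3900 + 24850)/2 = 14375 km.
On the circular orbit at r = 24850 km, v_c = √(μ/r) = 1.3128 km/s.
Vis-viva on the transfer ellipse at r = 24850 km gives v_t = √[μ(2/r − 1/a_t)] = 0.68382 km/s.
Δv₂ = |v_t − v_c| = |0.68382 − 1.3128| = 0.6290 km/s.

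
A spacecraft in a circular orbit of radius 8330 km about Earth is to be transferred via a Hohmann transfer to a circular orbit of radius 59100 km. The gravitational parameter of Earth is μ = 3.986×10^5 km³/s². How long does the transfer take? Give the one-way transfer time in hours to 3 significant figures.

t = 8.56 hours

The Hohmann ellipse has a_t = (r₁ + r₂)/2 = 33715 km.
By Kepler's third law the transfer-orbit period is T = 2π√(a_t³/μ), so t = T/2 = 30800 s.
Converting: 30800 s ÷ 3600 s/hour = 8.56 hours.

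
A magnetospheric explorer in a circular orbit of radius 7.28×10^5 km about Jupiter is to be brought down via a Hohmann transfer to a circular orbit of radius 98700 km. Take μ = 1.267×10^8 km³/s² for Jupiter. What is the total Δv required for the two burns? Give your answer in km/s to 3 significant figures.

The Hohmann ellipse has a_t = (r₁ + r₂)/2 = 4.1335×10^5 km.
Circular speed at r₁: v₁ = √(μ/r₁) = √(1.267×10^8/7.280×10^5) = 13.1924 km/s.
On the transfer ellipse at r₁, v² = μ(2/r − 1/a) gives v_a = √[μ(2/r₁ − 1/a_t)] = 6.44647 km/s.
First burn Δv₁ = |v_a − v₁| = 6.746 km/s.
Circular speed at r₂: v₂ = √(μ/r₂) = 35.83 km/s.
Transfer-orbit speed at r₂: v_p = √[μ(2/r₂ − 1/a_t)] = 47.55 km/s.
Second burn Δv₂ = |v₂ − v_p| = 11.72 km/s.
Δv = Δv₁ + Δv₂ = 6.746 + 11.72 = 18.47 km/s.

Δv = 18.5 km/s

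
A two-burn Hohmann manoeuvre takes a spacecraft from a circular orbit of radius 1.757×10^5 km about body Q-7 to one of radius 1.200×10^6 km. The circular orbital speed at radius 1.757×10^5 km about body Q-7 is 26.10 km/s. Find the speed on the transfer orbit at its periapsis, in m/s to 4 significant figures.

v = 34470 m/s

From the circular-orbit relation v² = μ/r at r = 1.757×10^5 km: μ = v²r = (26.10)² × 1.757×10^5 = 1.19689×10^8 km³/s².
The Hohmann ellipse has a_t = (r₁ + r₂)/2 = 6.8785×10^5 km.
At periapsis, r = 1.757×10^5 km.
From the vis-viva equation, v = √[μ(2/r − 1/a_t)] = 34.47 km/s.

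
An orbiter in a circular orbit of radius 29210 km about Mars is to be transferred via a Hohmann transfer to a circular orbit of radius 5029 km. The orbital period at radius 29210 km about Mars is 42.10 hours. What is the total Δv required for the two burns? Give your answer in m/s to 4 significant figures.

From Kepler's third law T² = 4π²r³/μ at r = 29210 km, T = 42.10 hours = 42.10 × 3600 s = 1.5156×10^5 s: μ = 4π²r³/T² = 42833.7 km³/s².
Transfer-ellipse semi-major axis a_t = (r₁ + r₂)/2 = (29210 + 5029)/2 = 17119.5 km.
Circular speed at r₁: v₁ = √(μ/r₁) = √(42833.7/29210) = 1.21095 km/s.
Transfer-orbit speed at r₁ (v² = μ(2/r − 1/a)): v_a = √[μ(2/r₁ − 1/a_t)] = 0.656330 km/s.
First burn Δv₁ = |v_a − v₁| = 0.5546 km/s.
Circular speed at r₂: v₂ = √(μ/r₂) = 2.91845 km/s.
Transfer-orbit speed at r₂: v_p = √[μ(2/r₂ − 1/a_t)] = 3.81217 km/s.
Second burn Δv₂ = |v₂ − v_p| = 0.8937 km/s.
Δv = Δv₁ + Δv₂ = 0.5546 + 0.8937 = 1.448 km/s.

Δv = 1448 m/s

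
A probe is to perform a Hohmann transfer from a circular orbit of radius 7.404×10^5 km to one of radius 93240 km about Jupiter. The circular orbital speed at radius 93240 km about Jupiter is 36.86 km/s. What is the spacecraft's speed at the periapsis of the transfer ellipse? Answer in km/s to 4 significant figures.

v = 49.13 km/s

From the circular-orbit relation v² = μ/r at r = 93240 km: μ = v²r = (36.86)² × 93240 = 1.26681×10^8 km³/s².
Transfer-ellipse semi-major axis a_t = (r₁ + r₂)/2 = (7.404×10^5 + 93240)/2 = 4.1682×10^5 km.
At periapsis, r = 93240 km.
Vis-viva: v = √[μ(2/r − 1/a_t)] = √[1.26681×10^8 × (2/93240 − 1/4.1682×10^5)] = 49.13 km/s.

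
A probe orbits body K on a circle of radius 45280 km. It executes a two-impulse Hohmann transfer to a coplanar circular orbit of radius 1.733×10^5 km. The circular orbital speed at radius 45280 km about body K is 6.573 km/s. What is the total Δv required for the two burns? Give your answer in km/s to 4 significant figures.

Δv = 2.901 km/s

From the circular-orbit relation v² = μ/r at r = 45280 km: μ = v²r = (6.573)² × 45280 = 1.95629×10^6 km³/s².
Transfer-ellipse semi-major axis a_t = (r₁ + r₂)/2 = (45280 + 1.733×10^5)/2 = 1.0929×10^5 km.
At r₁ the circular-orbit speed is v₁ = √(μ/r₁) = 6.573 km/s.
On the transfer ellipse at r₁, vis-viva equation gives v_p = √[μ(2/r₁ − 1/a_t)] = 8.277 km/s.
First burn Δv₁ = |v_p − v₁| = 1.704 km/s.
At r₂, v₂ = √(μ/r₂) = 3.360 km/s.
Transfer-orbit speed at r₂: v_a = √[μ(2/r₂ − 1/a_t)] = 2.163 km/s.
Second burn Δv₂ = |v₂ − v_a| = 1.197 km/s.
Δv = Δv₁ + Δv₂ = 1.704 + 1.197 = 2.901 km/s.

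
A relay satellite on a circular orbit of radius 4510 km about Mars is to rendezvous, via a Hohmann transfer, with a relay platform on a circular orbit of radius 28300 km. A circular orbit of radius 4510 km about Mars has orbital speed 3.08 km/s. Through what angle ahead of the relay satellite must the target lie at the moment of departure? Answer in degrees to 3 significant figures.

From the circular-orbit relation v² = μ/r at r = 4510 km: μ = v²r = (3.08)² × 4510 = 42783.7 km³/s².
The Hohmann ellipse has a_t = (r₁ + r₂)/2 = 16405 km.
The half-period of the transfer ellipse is t = π√(a_t³/μ) = 31910 s.
Target angular speed ω₂ = √(μ/r₂³) = 4.345×10^-5 rad/s.
Angle swept by the target during transfer: ω₂·t = 1.3865 rad = 79.44°.
The relay satellite traverses 180° on the transfer ellipse, so the target must lead by 180° − 79.44° = 101°.

φ = 101°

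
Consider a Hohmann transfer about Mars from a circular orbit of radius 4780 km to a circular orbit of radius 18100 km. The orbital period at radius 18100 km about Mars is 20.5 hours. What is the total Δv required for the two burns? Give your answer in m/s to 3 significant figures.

From Kepler's third law T² = 4π²r³/μ at r = 18100 km, T = 20.5 hours = 20.5 × 3600 s = 73800 s: μ = 4π²r³/T² = 42981.6 km³/s².
Transfer-ellipse semi-major axis a_t = (r₁ + r₂)/2 = (4780 + 18100)/2 = 11440 km.
Circular speed at r₁: v₁ = √(μ/r₁) = √(42981.6/4780) = 2.99866 km/s.
Transfer-orbit speed at r₁ (v² = μ(2/r − 1/a)): v_p = √[μ(2/r₁ − 1/a_t)] = 3.77184 km/s.
First burn Δv₁ = |v_p − v₁| = 0.7732 km/s.
At r₂, v₂ = √(μ/r₂) = 1.541 km/s.
Transfer-orbit speed at r₂: v_a = √[μ(2/r₂ − 1/a_t)] = 0.9961 km/s.
Second burn Δv₂ = |v₂ − v_a| = 0.5449 km/s.
Total Δv = Δv₁ + Δv₂ = 1.318 km/s.

Δv = 1320 m/s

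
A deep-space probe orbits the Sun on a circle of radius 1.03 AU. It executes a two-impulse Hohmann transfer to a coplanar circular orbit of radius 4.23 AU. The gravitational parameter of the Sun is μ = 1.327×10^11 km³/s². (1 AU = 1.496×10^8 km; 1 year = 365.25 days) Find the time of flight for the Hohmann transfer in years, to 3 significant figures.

In km: r₁ = 1.03 × 1.496×10^8 = 1.54088×10^8 km; r₂ = 4.23 × 1.496×10^8 = 6.32808×10^8 km.
Semi-major axis of the transfer orbit: a_t = (1.54088×10^8 + 6.32808×10^8)/2 = 3.93448×10^8 km.
Transfer time t = π√(a_t³/μ) = π√((3.93448×10^8)³ / 1.327×10^11) = 6.730×10^7 s.
Converting: 6.730×10^7 s ÷ 3.15576×10^7 s/year (365.25 × 86400) = 2.13 years.

t = 2.13 years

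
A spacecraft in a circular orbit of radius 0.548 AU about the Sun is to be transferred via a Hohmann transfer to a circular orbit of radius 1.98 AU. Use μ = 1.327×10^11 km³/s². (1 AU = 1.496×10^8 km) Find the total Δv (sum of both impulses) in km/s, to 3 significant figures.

In km: r₁ = 0.548 × 1.496×10^8 = 8.19808×10^7 km; r₂ = 1.98 × 1.496×10^8 = 2.96208×10^8 km.
Semi-major axis of the transfer orbit: a_t = (8.19808×10^7 + 2.96208×10^8)/2 = 1.890944×10^8 km.
Circular speed at r₁: v₁ = √(μ/r₁) = √(1.327×10^11/8.19808×10^7) = 40.23 km/s.
On the transfer ellipse at r₁, vis-viva equation gives v_p = √[μ(2/r₁ − 1/a_t)] = 50.35 km/s.
First burn Δv₁ = |v_p − v₁| = 10.12 km/s.
Circular speed at r₂: v₂ = √(μ/r₂) = 21.166 km/s.
Transfer-orbit speed at r₂: v_a = √[μ(2/r₂ − 1/a_t)] = 13.937 km/s.
Second burn Δv₂ = |v₂ − v_a| = 7.229 km/s.
Δv = Δv₁ + Δv₂ = 10.12 + 7.229 = 17.35 km/s.

Δv = 17.4 km/s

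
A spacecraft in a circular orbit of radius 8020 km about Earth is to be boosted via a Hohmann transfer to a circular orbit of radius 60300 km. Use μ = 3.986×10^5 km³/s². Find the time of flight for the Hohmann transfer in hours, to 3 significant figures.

Semi-major axis of the transfer orbit: a_t = (8020 + 60300)/2 = 34160 km.
Half the transfer-orbit period gives t = π√(a_t³/μ) = 31420 s.
Converting: 31420 s ÷ 3600 s/hour = 8.73 hours.

t = 8.73 hours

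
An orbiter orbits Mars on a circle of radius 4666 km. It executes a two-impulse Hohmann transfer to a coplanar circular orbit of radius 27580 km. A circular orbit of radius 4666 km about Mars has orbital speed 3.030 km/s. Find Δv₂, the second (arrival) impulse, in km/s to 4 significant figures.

From the circular-orbit relation v² = μ/r at r = 4666 km: μ = v²r = (3.030)² × 4666 = 42838.1 km³/s².
Semi-major axis of the transfer orbit: a_t = (4666 + 27580)/2 = 16123 km.
Circular speed at r = 27580 km: v_c = √(μ/r) = 1.24629 km/s.
Transfer-orbit speed at the same r (vis-viva, a = a_t): v_t = √[μ(2/r − 1/a_t)] = 0.670451 km/s.
Δv₂ = |v_t − v_c| = |0.670451 − 1.24629| = 0.5758 km/s.

Δv₂ = 0.5758 km/s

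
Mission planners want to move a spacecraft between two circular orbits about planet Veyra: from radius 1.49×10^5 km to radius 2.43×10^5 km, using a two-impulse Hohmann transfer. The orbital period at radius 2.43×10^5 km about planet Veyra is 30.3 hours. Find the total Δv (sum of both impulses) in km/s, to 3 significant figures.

From Kepler's third law T² = 4π²r³/μ at r = 2.43×10^5 km, T = 30.3 hours = 30.3 × 3600 s = 1.0908×10^5 s: μ = 4π²r³/T² = 4.76089×10^7 km³/s².
Transfer-ellipse semi-major axis a_t = (r₁ + r₂)/2 = (1.490×10^5 + 2.430×10^5)/2 = 1.960×10^5 km.
Circular speed at r₁: v₁ = √(μ/r₁) = √(4.76089×10^7/1.490×10^5) = 17.875 km/s.
On the transfer ellipse at r₁, v² = μ(2/r − 1/a) gives v_p = √[μ(2/r₁ − 1/a_t)] = 19.903 km/s.
First burn Δv₁ = |v_p − v₁| = 2.028 km/s.
Circular speed at r₂: v₂ = √(μ/r₂) = 13.997 km/s.
Transfer-orbit speed at r₂: v_a = √[μ(2/r₂ − 1/a_t)] = 12.204 km/s.
Second burn Δv₂ = |v₂ − v_a| = 1.793 km/s.
Total Δv = Δv₁ + Δv₂ = 3.821 km/s.

Δv = 3.82 km/s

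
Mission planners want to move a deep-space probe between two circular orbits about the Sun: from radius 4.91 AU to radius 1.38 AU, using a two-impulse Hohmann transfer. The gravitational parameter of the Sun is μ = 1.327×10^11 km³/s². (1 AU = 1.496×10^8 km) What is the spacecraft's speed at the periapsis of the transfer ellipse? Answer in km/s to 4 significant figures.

In km: r₁ = 4.91 × 1.496×10^8 = 7.34536×10^8 km; r₂ = 1.38 × 1.496×10^8 = 2.06448×10^8 km.
Transfer-ellipse semi-major axis a_t = (r₁ + r₂)/2 = (7.34536×10^8 + 2.06448×10^8)/2 = 4.70492×10^8 km.
At periapsis, r = 2.06448×10^8 km.
From the vis-viva equation, v = √[μ(2/r − 1/a_t)] = 31.68 km/s.

v = 31.68 km/s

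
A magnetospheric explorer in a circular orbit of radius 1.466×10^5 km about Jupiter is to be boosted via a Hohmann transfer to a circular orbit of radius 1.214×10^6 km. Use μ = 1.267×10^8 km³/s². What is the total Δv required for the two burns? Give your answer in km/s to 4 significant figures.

The Hohmann ellipse has a_t = (r₁ + r₂)/2 = 6.803×10^5 km.
At r₁ the circular-orbit speed is v₁ = √(μ/r₁) = 29.398 km/s.
Transfer-orbit speed at r₁ (v² = μ(2/r − 1/a)): v_p = √[μ(2/r₁ − 1/a_t)] = 39.272 km/s.
First burn Δv₁ = |v_p − v₁| = 9.874 km/s.
Circular speed at r₂: v₂ = √(μ/r₂) = 10.216 km/s.
Transfer-orbit speed at r₂: v_a = √[μ(2/r₂ − 1/a_t)] = 4.7424 km/s.
Second burn Δv₂ = |v₂ − v_a| = 5.474 km/s.
Total Δv = Δv₁ + Δv₂ = 15.35 km/s.

Δv = 15.35 km/s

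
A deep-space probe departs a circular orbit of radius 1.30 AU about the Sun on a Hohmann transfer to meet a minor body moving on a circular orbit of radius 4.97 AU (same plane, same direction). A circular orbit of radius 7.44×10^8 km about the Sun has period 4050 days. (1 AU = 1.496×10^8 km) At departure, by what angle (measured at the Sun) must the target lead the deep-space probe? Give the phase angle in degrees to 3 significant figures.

φ = 89.8°

From Kepler's third law T² = 4π²r³/μ at r = 7.44×10^8 km, T = 4050 days = 4050 × 86400 s = 3.4992×10^8 s: μ = 4π²r³/T² = 1.32783×10^11 km³/s².
In km: r₁ = 1.30 × 1.496×10^8 = 1.9448×10^8 km; r₂ = 4.97 × 1.496×10^8 = 7.43512×10^8 km.
Transfer-ellipse semi-major axis a_t = (r₁ + r₂)/2 = (1.9448×10^8 + 7.43512×10^8)/2 = 4.68996×10^8 km.
Transfer time t = π√(a_t³/μ) = 8.757×10^7 s.
The target's mean motion on its circular orbit is ω₂ = √(μ/r₂³) = 1.797×10^-8 rad/s.
Angle swept by the target during transfer: ω₂·t = 1.574 rad = 90.18°.
The deep-space probe traverses 180° on the transfer ellipse, so the target must lead by 180° − 90.18° = 89.8°.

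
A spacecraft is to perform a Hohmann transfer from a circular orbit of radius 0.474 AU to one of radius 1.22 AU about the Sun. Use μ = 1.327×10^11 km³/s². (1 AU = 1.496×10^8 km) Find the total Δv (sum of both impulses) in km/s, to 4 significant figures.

In km: r₁ = 0.474 × 1.496×10^8 = 7.09104×10^7 km; r₂ = 1.22 × 1.496×10^8 = 1.82512×10^8 km.
Semi-major axis of the transfer orbit: a_t = (7.09104×10^7 + 1.82512×10^8)/2 = 1.267112×10^8 km.
At r₁ the circular-orbit speed is v₁ = √(μ/r₁) = 43.259 km/s.
On the transfer ellipse at r₁, v² = μ(2/r − 1/a) gives v_p = √[μ(2/r₁ − 1/a_t)] = 51.918 km/s.
First burn Δv₁ = |v_p − v₁| = 8.659 km/s.
Circular speed at r₂: v₂ = √(μ/r₂) = 26.964 km/s.
Transfer-orbit speed at r₂: v_a = √[μ(2/r₂ − 1/a_t)] = 20.171 km/s.
Second burn Δv₂ = |v₂ − v_a| = 6.793 km/s.
Δv = Δv₁ + Δv₂ = 8.659 + 6.793 = 15.45 km/s.

Δv = 15.45 km/s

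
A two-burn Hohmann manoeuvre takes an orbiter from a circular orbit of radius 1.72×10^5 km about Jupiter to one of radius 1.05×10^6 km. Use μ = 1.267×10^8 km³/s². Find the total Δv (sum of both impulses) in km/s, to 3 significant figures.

Δv = 13.6 km/s

The Hohmann ellipse has a_t = (r₁ + r₂)/2 = 6.110×10^5 km.
At r₁ the circular-orbit speed is v₁ = √(μ/r₁) = 27.1409 km/s.
Transfer-orbit speed at r₁ (v² = μ(2/r − 1/a)): v_p = √[μ(2/r₁ − 1/a_t)] = 35.5794 km/s.
First burn Δv₁ = |v_p − v₁| = 8.4385 km/s.
At r₂, v₂ = √(μ/r₂) = 10.9848 km/s.
Transfer-orbit speed at r₂: v_a = √[μ(2/r₂ − 1/a_t)] = 5.82824 km/s.
Second burn Δv₂ = |v₂ − v_a| = 5.1566 km/s.
Total Δv = Δv₁ + Δv₂ = 13.60 km/s.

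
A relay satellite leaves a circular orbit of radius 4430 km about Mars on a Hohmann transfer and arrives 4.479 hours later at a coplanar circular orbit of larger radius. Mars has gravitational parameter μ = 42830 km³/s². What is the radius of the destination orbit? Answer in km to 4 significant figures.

r₂ = 16390 km

Transfer time t = 4.479 hours = 16124.4 s, and t = π√(a_t³/μ).
So a_t = (μ t²/π²)^(1/3) = (42830 × (16124.4)² / π²)^(1/3) = 10411 km.
Since a_t = (r₁ + r₂)/2, r₂ = 2a_t − r₁ = 2×10411 − 4430 = 16392 km.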